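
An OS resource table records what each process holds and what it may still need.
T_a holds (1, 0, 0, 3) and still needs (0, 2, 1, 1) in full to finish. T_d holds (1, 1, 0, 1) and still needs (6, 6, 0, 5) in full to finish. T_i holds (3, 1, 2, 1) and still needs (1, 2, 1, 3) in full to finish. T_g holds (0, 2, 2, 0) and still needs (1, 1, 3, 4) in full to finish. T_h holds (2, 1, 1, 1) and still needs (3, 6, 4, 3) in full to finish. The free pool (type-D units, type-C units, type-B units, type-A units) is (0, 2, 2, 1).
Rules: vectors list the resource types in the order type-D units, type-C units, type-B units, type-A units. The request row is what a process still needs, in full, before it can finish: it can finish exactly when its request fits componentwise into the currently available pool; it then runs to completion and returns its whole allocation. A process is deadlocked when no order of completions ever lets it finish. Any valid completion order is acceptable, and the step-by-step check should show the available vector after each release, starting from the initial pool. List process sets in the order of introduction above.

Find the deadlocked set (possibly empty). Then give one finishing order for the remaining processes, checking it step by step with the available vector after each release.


Deadlocked: T_d and T_h.
Key observation: no order helps: past T_a, T_i, T_g, the free pool tops out at (4, 5, 6, 5), below what each blocked process needs in type-C units.
One completion order for the rest: T_a, T_i, T_g. Step-by-step check:
  pool = (0, 2, 2, 1)
  T_a needs (0, 2, 1, 1) <= (0, 2, 2, 1) -> finishes; pool += (1, 0, 0, 3) = (1, 2, 2, 4)
  T_i needs (1, 2, 1, 3) <= (1, 2, 2, 4) -> finishes; pool += (3, 1, 2, 1) = (4, 3, 4, 5)
  T_g needs (1, 1, 3, 4) <= (4, 3, 4, 5) -> finishes; pool += (0, 2, 2, 0) = (4, 5, 6, 5)
The blocked processes can never fit:
  blocked: T_d wants (6, 6, 0, 5), pool (4, 5, 6, 5) — not enough type-D units and type-C units
  blocked: T_h wants (3, 6, 4, 3), pool (4, 5, 6, 5) — not enough type-C units


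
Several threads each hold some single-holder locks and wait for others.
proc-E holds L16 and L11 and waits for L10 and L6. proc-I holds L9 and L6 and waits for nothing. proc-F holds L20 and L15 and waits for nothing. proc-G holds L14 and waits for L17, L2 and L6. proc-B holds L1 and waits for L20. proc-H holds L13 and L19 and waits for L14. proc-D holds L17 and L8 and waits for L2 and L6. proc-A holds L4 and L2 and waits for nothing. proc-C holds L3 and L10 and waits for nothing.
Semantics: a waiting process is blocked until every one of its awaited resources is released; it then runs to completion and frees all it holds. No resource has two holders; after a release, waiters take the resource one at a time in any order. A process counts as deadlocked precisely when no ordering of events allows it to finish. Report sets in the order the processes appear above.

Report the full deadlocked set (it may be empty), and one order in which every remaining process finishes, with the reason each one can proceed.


The deadlocked set is empty.
Key observation: no waiting chain loops back on itself — every chain ends at a process that waits on nothing, so everyone eventually runs.
One completion order for the rest: proc-I, proc-A, proc-D, proc-G, proc-H, proc-C, proc-F, proc-E, proc-B.
Step-by-step check:
  proc-I: no waits; runs immediately, freeing L9 and L6
  proc-A: no waits; runs immediately, freeing L4 and L2
  proc-D: everything it awaited (L2 and L6) is free; runs, freeing L17 and L8
  proc-G: everything it awaited (L17, L2 and L6) is free; runs, freeing L14
  proc-H: everything it awaited (L14) is free; runs, freeing L13 and L19
  proc-C: no waits; runs immediately, freeing L3 and L10
  proc-F: no waits; runs immediately, freeing L20 and L15
  proc-E: everything it awaited (L10 and L6) is free; runs, freeing L16 and L11
  proc-B: everything it awaited (L20) is free; runs, freeing L1


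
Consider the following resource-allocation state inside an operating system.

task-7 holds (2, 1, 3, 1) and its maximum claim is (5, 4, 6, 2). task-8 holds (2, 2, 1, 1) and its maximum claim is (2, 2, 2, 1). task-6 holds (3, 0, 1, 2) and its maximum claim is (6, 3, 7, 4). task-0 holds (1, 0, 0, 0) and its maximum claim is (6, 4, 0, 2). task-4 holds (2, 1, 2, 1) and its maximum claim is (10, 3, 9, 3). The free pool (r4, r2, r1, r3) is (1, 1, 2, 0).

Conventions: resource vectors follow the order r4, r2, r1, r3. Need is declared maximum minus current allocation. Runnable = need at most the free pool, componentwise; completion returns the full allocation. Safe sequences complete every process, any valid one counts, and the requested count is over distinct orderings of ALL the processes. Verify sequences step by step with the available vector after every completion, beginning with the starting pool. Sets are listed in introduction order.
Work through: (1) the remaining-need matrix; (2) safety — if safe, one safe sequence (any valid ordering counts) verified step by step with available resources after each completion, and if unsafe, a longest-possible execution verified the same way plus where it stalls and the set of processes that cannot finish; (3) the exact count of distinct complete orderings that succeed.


(1) Remaining need (order r4, r2, r1, r3):
  task-7: (3, 3, 3, 1)
  task-8: (0, 0, 1, 0)
  task-6: (3, 3, 6, 2)
  task-0: (5, 4, 0, 2)
  task-4: (8, 2, 7, 2)
(2) SAFE. One safe sequence: task-8, task-7, task-6, task-4, task-0.
Key observation: task-7 is the earliest step where a requested resource binds exactly: need (3, 3, 3, 1), pool (3, 3, 3, 1) at its turn.
Check, step by step:
  pool = (1, 1, 2, 0)
  task-8 needs (0, 0, 1, 0) <= (1, 1, 2, 0) -> finishes; pool += (2, 2, 1, 1) = (3, 3, 3, 1)
  task-7 needs (3, 3, 3, 1) <= (3, 3, 3, 1) -> finishes; pool += (2, 1, 3, 1) = (5, 4, 6, 2)
  task-6 needs (3, 3, 6, 2) <= (5, 4, 6, 2) -> finishes; pool += (3, 0, 1, 2) = (8, 4, 7, 4)
  task-4 needs (8, 2, 7, 2) <= (8, 4, 7, 4) -> finishes; pool += (2, 1, 2, 1) = (10, 5, 9, 5)
  task-0 needs (5, 4, 0, 2) <= (10, 5, 9, 5) -> finishes; pool += (1, 0, 0, 0) = (11, 5, 9, 5)
(3) Exactly 3 of the possible complete orderings are safe sequences.


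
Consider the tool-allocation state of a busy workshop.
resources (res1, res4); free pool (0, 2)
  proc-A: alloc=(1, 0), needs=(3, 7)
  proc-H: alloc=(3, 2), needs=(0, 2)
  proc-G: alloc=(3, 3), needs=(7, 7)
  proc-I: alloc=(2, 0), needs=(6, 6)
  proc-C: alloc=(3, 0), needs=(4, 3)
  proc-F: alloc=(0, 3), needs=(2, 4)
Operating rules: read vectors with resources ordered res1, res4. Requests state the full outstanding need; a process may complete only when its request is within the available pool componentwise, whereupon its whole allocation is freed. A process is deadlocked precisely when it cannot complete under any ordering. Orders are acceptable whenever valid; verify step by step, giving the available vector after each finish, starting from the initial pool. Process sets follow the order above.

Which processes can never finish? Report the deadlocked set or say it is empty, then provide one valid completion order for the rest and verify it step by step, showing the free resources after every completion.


No process is deadlocked.
Key observation: proc-H can run right away; the returned allocation unlocks the remaining processes in turn.
One completion order for the rest: proc-H, proc-F, proc-A, proc-C, proc-G, proc-I. Walking it through:
  pool = (0, 2)
  proc-H needs (0, 2) <= (0, 2) -> finishes; pool += (3, 2) = (3, 4)
  proc-F needs (2, 4) <= (3, 4) -> finishes; pool += (0, 3) = (3, 7)
  proc-A needs (3, 7) <= (3, 7) -> finishes; pool += (1, 0) = (4, 7)
  proc-C needs (4, 3) <= (4, 7) -> finishes; pool += (3, 0) = (7, 7)
  proc-G needs (7, 7) <= (7, 7) -> finishes; pool += (3, 3) = (10, 10)
  proc-I needs (6, 6) <= (10, 10) -> finishes; pool += (2, 0) = (12, 10)


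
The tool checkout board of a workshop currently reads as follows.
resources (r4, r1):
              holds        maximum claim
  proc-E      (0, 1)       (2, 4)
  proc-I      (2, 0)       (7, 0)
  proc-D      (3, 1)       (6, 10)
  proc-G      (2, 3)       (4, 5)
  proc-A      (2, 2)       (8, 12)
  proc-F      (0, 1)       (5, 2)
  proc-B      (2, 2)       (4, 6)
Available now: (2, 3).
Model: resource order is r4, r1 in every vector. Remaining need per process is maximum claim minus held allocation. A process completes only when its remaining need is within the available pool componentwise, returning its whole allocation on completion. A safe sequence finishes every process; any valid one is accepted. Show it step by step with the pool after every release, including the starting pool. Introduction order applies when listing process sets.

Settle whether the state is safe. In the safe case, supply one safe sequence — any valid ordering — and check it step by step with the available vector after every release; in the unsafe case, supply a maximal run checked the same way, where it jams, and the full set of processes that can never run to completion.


SAFE, for example via the order proc-G, proc-E, proc-B, proc-D, proc-A, proc-F, proc-I.
Key observation: proc-G is the earliest step where a requested resource binds exactly: need (2, 2), pool (2, 3) at its turn.
Verifying each step:
  pool = (2, 3)
  run proc-G (needs (2, 2), free (2, 3)); after release of (2, 3) the pool is (4, 6)
  run proc-E (needs (2, 3), free (4, 6)); after release of (0, 1) the pool is (4, 7)
  run proc-B (needs (2, 4), free (4, 7)); after release of (2, 2) the pool is (6, 9)
  run proc-D (needs (3, 9), free (6, 9)); after release of (3, 1) the pool is (9, 10)
  run proc-A (needs (6, 10), free (9, 10)); after release of (2, 2) the pool is (11, 12)
  run proc-F (needs (5, 1), free (11, 12)); after release of (0, 1) the pool is (11, 13)
  run proc-I (needs (5, 0), free (11, 13)); after release of (2, 0) the pool is (13, 13)


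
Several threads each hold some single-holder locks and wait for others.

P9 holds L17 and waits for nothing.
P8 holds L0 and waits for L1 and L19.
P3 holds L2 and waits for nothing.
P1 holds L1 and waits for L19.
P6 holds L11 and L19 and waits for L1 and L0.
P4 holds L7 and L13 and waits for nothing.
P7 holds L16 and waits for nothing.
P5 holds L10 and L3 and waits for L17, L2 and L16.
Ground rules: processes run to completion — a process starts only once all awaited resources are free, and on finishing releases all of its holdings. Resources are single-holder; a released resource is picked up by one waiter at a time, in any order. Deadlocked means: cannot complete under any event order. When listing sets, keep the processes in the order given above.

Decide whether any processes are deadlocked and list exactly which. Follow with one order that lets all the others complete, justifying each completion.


Deadlocked set: P8, P1 and P6.
Key observation: the knot is the closed ring of waits P8 -> P1 -> P6 -> P8; no other process is dragged down with it.
The rest can finish in the order P9, P7, P3, P4, P5.
Step-by-step check:
  run P9 (it waits on nothing); releases L17
  run P7 (it waits on nothing); releases L16
  run P3 (it waits on nothing); releases L2
  run P4 (it waits on nothing); releases L7 and L13
  run P5 (all its waits — L17, L2 and L16 — are resolved); releases L10 and L3


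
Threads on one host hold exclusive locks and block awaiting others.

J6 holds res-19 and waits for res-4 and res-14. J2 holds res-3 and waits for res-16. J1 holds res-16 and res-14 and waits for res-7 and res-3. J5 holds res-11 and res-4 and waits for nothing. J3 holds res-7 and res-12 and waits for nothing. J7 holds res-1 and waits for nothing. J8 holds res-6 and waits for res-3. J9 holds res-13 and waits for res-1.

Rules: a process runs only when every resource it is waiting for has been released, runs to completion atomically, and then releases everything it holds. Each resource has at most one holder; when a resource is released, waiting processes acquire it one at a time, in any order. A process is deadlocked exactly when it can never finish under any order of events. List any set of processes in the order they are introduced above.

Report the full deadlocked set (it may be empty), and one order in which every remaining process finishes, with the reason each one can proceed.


The deadlocked set is J6, J2, J1 and J8.
Key observation: the wait chain closes on itself along J1 -> J2 -> J1; J6 and J8 wait into the deadlock from upstream.
A valid finishing order for the others: J3, J7, J9, J5.
Verifying each step:
  J3 waits on nothing -> runs at once and releases res-7 and res-12
  J7 waits on nothing -> runs at once and releases res-1
  J9: everything it awaited (res-1) is free; runs, freeing res-13
  J5 waits on nothing -> runs at once and releases res-11 and res-4


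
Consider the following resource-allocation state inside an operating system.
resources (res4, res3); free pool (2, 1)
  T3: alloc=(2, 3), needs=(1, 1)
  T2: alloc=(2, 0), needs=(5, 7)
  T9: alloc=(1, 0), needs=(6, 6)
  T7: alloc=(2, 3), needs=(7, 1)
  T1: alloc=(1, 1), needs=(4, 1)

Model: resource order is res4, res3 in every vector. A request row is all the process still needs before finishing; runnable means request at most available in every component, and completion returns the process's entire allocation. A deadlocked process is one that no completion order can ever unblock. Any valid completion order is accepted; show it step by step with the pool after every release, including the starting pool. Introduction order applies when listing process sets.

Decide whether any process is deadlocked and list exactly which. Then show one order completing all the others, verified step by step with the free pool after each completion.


The deadlocked set is T2, T9 and T7.
Key observation: after T3, T1 the pool peaks at (5, 5), and each blocked process is short somewhere: T2 on res3; T9 on res4, res3; T7 on res4.
A valid finishing order for the others: T3, T1. Walking it through:
  pool = (2, 1)
  T3: need (1, 1) fits (2, 1); releases (2, 3), pool now (4, 4)
  T1: need (4, 1) fits (4, 4); releases (1, 1), pool now (5, 5)
The blocked processes can never fit:
  blocked: T2 wants (5, 7), pool (5, 5) — not enough res3
  blocked: T9 wants (6, 6), pool (5, 5) — not enough res4 and res3
  blocked: T7 wants (7, 1), pool (5, 5) — not enough res4


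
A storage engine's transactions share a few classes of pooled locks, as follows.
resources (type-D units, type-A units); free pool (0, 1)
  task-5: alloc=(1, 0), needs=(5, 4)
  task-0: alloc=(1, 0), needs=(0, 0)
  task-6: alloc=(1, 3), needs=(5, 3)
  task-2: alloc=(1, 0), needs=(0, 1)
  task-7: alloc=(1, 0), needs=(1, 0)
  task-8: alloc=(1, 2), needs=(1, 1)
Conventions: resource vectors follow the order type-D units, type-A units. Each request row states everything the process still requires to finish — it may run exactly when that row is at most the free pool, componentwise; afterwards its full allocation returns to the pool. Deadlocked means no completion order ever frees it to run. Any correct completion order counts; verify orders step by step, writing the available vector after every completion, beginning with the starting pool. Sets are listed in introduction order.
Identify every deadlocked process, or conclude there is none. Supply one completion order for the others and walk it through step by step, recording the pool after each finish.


The deadlocked set is task-5 and task-6.
Key observation: even finishing task-0, task-8, task-2, task-7 leaves just (4, 3) free — too little type-D units for any of the remaining processes.
A valid finishing order for the others: task-0, task-8, task-2, task-7. Verifying each step:
  pool = (0, 1)
  task-0: need (0, 0) fits (0, 1); releases (1, 0), pool now (1, 1)
  task-8: need (1, 1) fits (1, 1); releases (1, 2), pool now (2, 3)
  task-2: need (0, 1) fits (2, 3); releases (1, 0), pool now (3, 3)
  task-7: need (1, 0) fits (3, 3); releases (1, 0), pool now (4, 3)
None of the blocked processes ever fits:
  task-5 cannot run: need (5, 4) vs free (4, 3) (insufficient type-D units and type-A units)
  task-6 cannot run: need (5, 3) vs free (4, 3) (insufficient type-D units)


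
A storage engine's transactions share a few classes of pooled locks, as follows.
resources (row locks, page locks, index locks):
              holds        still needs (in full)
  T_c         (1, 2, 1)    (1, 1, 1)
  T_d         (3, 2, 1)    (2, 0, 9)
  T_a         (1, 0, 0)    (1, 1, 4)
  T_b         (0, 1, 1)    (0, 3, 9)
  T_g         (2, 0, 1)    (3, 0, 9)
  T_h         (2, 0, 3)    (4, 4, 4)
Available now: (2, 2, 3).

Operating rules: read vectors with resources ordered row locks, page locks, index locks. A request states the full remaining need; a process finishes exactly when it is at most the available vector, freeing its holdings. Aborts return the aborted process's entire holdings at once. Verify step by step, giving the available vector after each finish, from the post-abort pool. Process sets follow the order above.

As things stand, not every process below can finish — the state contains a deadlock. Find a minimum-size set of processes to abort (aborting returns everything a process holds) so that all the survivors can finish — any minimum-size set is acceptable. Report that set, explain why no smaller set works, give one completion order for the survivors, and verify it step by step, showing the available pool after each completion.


The answer: abort T_d and T_b.
Key observation: the returned (3, 3, 2) from T_d and T_b is what brings T_g — unrunnable before, under any order — into play at step 4.
Why nothing smaller works — every single abort fails: T_c alone leaves T_d blocked (short on index locks); T_d alone leaves T_b blocked (short on index locks); T_a alone leaves T_d blocked (short on index locks); T_b alone leaves T_d blocked (short on index locks); T_g alone leaves T_d blocked (short on index locks); T_h alone leaves T_d blocked (short on index locks).
Survivors finish in the order: T_h, T_a, T_c, T_g. Check, step by step (pool after the aborts first):
  pool = (5, 5, 5)
  T_h needs (4, 4, 4) <= (5, 5, 5) -> finishes; pool += (2, 0, 3) = (7, 5, 8)
  T_a needs (1, 1, 4) <= (7, 5, 8) -> finishes; pool += (1, 0, 0) = (8, 5, 8)
  T_c needs (1, 1, 1) <= (8, 5, 8) -> finishes; pool += (1, 2, 1) = (9, 7, 9)
  T_g needs (3, 0, 9) <= (9, 7, 9) -> finishes; pool += (2, 0, 1) = (11, 7, 10)


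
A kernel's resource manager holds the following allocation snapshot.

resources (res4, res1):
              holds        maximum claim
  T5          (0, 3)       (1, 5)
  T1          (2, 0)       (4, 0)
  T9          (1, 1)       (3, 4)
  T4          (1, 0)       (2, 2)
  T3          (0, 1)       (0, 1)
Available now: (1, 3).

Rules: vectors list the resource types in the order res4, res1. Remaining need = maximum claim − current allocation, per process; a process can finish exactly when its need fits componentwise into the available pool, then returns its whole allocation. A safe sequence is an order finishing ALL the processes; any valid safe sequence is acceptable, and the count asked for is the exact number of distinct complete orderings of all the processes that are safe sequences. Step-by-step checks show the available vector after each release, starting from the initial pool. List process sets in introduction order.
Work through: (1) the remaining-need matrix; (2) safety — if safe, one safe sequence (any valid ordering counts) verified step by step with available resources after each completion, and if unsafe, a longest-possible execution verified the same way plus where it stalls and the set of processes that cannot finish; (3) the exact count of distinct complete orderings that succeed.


(1) Remaining need (order res4, res1):
  T5: (1, 2)
  T1: (2, 0)
  T9: (2, 3)
  T4: (1, 2)
  T3: (0, 0)
(2) SAFE, for example via the order T4, T3, T1, T5, T9.
Key observation: the first exact fit in this order is T4 — it needs (1, 2) with (1, 3) free, meeting a requested resource to the last unit.
Verifying each step:
  pool = (1, 3)
  T4: need (1, 2) fits (1, 3); releases (1, 0), pool now (2, 3)
  T3: need (0, 0) fits (2, 3); releases (0, 1), pool now (2, 4)
  T1: need (2, 0) fits (2, 4); releases (2, 0), pool now (4, 4)
  T5: need (1, 2) fits (4, 4); releases (0, 3), pool now (4, 7)
  T9: need (2, 3) fits (4, 7); releases (1, 1), pool now (5, 8)
(3) Precisely 40 of the possible complete orderings are safe sequences.


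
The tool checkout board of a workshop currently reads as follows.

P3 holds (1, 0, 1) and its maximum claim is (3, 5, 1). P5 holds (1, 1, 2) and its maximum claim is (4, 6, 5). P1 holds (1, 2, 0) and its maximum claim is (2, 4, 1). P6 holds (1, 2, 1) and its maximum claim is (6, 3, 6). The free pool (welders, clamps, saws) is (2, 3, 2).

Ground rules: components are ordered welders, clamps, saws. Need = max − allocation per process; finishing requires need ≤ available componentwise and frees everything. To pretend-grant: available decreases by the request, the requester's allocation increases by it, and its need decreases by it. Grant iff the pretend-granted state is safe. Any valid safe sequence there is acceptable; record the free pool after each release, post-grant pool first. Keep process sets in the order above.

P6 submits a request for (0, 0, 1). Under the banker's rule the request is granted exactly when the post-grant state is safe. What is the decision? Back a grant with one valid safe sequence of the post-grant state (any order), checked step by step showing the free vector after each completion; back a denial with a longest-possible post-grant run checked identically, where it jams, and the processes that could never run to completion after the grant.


DENY — the pretend-granted state is unsafe.
Key observation: P1, P3 can finish, but then (4, 5, 2) is all there is, and the blocked group's saws demands exceed it.
On the post-grant state, P1, P3 is a maximal run — nothing extends it. Verifying each step:
  pool = (2, 3, 1)
  run P1 (needs (1, 2, 1), free (2, 3, 1)); after release of (1, 2, 0) the pool is (3, 5, 1)
  run P3 (needs (2, 5, 0), free (3, 5, 1)); after release of (1, 0, 1) the pool is (4, 5, 2)
  blocked: P5 wants (3, 5, 3), pool (4, 5, 2) — not enough saws
  blocked: P6 wants (5, 1, 4), pool (4, 5, 2) — not enough welders and saws
Post-grant, the permanently blocked set is P5 and P6.


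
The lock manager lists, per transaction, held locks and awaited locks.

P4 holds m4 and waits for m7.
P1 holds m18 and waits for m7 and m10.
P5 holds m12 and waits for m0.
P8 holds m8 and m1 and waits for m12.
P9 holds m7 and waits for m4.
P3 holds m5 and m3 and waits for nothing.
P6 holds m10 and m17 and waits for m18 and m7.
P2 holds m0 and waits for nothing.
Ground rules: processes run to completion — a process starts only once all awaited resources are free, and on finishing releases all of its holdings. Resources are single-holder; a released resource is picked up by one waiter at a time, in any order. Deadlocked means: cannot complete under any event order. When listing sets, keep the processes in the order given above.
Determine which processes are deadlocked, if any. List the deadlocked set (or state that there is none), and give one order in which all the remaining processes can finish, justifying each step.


Deadlocked set: P4, P1, P9 and P6.
Key observation: the waits loop around P4 -> P9 -> P4 with no way out; P1 and P6 are caught in further circular waits.
One completion order for the rest: P2, P3, P5, P8.
Verifying each step:
  P2 waits on nothing -> runs at once and releases m0
  P3 waits on nothing -> runs at once and releases m5 and m3
  P5: everything it awaited (m0) is free; runs, freeing m12
  P8: everything it awaited (m12) is free; runs, freeing m8 and m1


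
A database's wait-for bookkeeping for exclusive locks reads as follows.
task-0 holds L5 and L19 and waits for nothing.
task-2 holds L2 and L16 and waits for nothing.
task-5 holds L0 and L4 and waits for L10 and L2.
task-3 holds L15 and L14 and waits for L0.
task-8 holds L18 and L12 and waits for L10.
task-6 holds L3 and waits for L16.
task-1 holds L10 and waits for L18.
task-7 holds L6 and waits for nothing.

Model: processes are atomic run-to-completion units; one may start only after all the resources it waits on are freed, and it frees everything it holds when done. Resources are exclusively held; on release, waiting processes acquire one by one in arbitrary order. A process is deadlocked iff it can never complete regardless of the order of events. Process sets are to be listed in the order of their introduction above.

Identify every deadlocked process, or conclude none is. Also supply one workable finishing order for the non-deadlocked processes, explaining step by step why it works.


Deadlocked set: task-5, task-3, task-8 and task-1.
Key observation: the cycle task-1 -> task-8 -> task-1 can never break — each member waits on the next; task-5 and task-3 wait into the deadlock from upstream.
One completion order for the rest: task-2, task-6, task-7, task-0.
Step-by-step check:
  run task-2 (it waits on nothing); releases L2 and L16
  task-6: everything it awaited (L16) is free; runs, freeing L3
  run task-7 (it waits on nothing); releases L6
  run task-0 (it waits on nothing); releases L5 and L19


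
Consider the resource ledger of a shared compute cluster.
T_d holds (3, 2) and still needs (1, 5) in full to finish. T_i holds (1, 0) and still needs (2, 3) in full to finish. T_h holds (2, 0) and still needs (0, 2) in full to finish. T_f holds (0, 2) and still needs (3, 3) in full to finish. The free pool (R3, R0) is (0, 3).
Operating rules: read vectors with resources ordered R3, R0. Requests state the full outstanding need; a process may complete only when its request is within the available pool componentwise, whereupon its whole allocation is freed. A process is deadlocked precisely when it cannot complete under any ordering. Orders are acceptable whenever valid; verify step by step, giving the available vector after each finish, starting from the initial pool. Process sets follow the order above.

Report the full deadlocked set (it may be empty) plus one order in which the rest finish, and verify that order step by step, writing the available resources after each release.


The deadlocked set is empty.
Key observation: T_h leads a chain of completions in which each release enables another process.
A valid finishing order for the others: T_h, T_i, T_f, T_d. Verifying each step:
  pool = (0, 3)
  run T_h (needs (0, 2), free (0, 3)); after release of (2, 0) the pool is (2, 3)
  run T_i (needs (2, 3), free (2, 3)); after release of (1, 0) the pool is (3, 3)
  run T_f (needs (3, 3), free (3, 3)); after release of (0, 2) the pool is (3, 5)
  run T_d (needs (1, 5), free (3, 5)); after release of (3, 2) the pool is (6, 7)


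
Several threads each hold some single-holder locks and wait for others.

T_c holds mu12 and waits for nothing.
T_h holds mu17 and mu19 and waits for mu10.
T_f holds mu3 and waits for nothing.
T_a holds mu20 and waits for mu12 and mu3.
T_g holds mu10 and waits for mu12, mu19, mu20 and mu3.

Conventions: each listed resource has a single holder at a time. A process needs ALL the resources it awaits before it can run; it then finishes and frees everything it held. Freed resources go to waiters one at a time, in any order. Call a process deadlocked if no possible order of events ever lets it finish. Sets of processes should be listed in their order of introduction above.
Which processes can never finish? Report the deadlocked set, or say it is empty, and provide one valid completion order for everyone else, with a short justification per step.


Deadlocked: T_h and T_g.
Key observation: nobody on the ring T_h -> T_g -> T_h can start until another member finishes, which never happens; no other process is dragged down with it.
One completion order for the rest: T_c, T_f, T_a.
Check, step by step:
  T_c waits on nothing -> runs at once and releases mu12
  T_f waits on nothing -> runs at once and releases mu3
  run T_a (all its waits — mu12 and mu3 — are resolved); releases mu20


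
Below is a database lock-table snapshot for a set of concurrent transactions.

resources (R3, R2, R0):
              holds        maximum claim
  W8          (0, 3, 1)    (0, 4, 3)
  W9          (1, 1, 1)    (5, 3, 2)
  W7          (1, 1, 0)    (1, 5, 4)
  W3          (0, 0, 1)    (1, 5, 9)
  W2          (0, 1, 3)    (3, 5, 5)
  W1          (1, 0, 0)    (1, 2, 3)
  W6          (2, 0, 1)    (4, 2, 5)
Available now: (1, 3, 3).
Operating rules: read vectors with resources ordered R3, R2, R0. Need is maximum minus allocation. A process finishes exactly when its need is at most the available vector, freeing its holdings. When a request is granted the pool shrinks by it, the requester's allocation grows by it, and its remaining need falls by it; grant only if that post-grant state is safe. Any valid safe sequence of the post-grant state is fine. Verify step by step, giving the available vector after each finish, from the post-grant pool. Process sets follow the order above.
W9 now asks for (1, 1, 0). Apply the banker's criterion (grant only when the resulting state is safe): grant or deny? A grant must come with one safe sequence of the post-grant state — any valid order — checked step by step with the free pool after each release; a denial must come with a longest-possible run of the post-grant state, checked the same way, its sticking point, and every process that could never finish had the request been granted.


GRANT. The post-grant state is safe; one safe sequence: W8, W7, W1, W6, W2, W9, W3.
Key observation: the transfer keeps a workable pool ((0, 2, 3)); W8 starts the safe sequence.
Verifying the post-grant state step by step:
  pool = (0, 2, 3)
  W8: need (0, 1, 2) fits (0, 2, 3); releases (0, 3, 1), pool now (0, 5, 4)
  W7: need (0, 4, 4) fits (0, 5, 4); releases (1, 1, 0), pool now (1, 6, 4)
  W1: need (0, 2, 3) fits (1, 6, 4); releases (1, 0, 0), pool now (2, 6, 4)
  W6: need (2, 2, 4) fits (2, 6, 4); releases (2, 0, 1), pool now (4, 6, 5)
  W2: need (3, 4, 2) fits (4, 6, 5); releases (0, 1, 3), pool now (4, 7, 8)
  W9: need (3, 1, 1) fits (4, 7, 8); releases (2, 2, 1), pool now (6, 9, 9)
  W3: need (1, 5, 8) fits (6, 9, 9); releases (0, 0, 1), pool now (6, 9, 10)


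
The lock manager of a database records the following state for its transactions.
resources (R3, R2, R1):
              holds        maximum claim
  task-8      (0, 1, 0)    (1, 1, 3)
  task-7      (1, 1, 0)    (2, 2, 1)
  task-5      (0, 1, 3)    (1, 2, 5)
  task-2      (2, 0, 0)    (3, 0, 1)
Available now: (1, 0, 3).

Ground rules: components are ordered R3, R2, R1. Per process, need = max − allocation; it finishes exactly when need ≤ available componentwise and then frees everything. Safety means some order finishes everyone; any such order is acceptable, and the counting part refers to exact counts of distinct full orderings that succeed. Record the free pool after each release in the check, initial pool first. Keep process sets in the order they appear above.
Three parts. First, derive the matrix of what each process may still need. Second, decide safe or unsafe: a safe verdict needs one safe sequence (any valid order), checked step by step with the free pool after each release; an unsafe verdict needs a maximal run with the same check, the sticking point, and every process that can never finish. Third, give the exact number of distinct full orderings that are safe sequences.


(1) Outstanding need per process (order R3, R2, R1):
  task-8: (1, 0, 3)
  task-7: (1, 1, 1)
  task-5: (1, 1, 2)
  task-2: (1, 0, 1)
(2) SAFE — a valid safe sequence is task-8, task-5, task-7, task-2.
Key observation: task-8 marks the first exact bind of the order: its need (1, 0, 3) fits the free (1, 0, 3) with zero slack on a requested resource.
Walking it through:
  pool = (1, 0, 3)
  task-8: need (1, 0, 3) fits (1, 0, 3); releases (0, 1, 0), pool now (1, 1, 3)
  task-5: need (1, 1, 2) fits (1, 1, 3); releases (0, 1, 3), pool now (1, 2, 6)
  task-7: need (1, 1, 1) fits (1, 2, 6); releases (1, 1, 0), pool now (2, 3, 6)
  task-2: need (1, 0, 1) fits (2, 3, 6); releases (2, 0, 0), pool now (4, 3, 6)
(3) Exactly 8 of the possible complete orderings are safe sequences.


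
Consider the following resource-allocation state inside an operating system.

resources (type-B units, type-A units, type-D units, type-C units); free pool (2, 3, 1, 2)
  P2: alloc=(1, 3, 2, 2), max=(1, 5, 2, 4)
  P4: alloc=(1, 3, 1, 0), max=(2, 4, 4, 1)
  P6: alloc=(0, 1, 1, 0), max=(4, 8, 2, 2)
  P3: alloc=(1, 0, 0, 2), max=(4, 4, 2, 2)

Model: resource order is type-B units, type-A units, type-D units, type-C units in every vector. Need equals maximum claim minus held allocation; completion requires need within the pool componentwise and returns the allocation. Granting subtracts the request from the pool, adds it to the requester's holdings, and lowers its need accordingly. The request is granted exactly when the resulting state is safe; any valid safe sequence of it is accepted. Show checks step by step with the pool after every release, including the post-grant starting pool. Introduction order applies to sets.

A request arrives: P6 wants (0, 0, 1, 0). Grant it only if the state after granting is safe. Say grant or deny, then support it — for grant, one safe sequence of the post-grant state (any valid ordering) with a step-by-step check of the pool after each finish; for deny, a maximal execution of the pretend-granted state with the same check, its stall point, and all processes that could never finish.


DENY — the pretend-granted state is unsafe.
Key observation: after P2, P3 the pool peaks at (4, 6, 2, 6), and each blocked process is short somewhere: P4 on type-D units; P6 on type-A units.
On the post-grant state, P2, P3 is a maximal run — nothing extends it. Check, step by step:
  pool = (2, 3, 0, 2)
  run P2 (needs (0, 2, 0, 2), free (2, 3, 0, 2)); after release of (1, 3, 2, 2) the pool is (3, 6, 2, 4)
  run P3 (needs (3, 4, 2, 0), free (3, 6, 2, 4)); after release of (1, 0, 0, 2) the pool is (4, 6, 2, 6)
  P4 cannot run: need (1, 1, 3, 1) vs free (4, 6, 2, 6) (insufficient type-D units)
  P6 cannot run: need (4, 7, 0, 2) vs free (4, 6, 2, 6) (insufficient type-A units)
Post-grant, the permanently blocked set is P4 and P6.


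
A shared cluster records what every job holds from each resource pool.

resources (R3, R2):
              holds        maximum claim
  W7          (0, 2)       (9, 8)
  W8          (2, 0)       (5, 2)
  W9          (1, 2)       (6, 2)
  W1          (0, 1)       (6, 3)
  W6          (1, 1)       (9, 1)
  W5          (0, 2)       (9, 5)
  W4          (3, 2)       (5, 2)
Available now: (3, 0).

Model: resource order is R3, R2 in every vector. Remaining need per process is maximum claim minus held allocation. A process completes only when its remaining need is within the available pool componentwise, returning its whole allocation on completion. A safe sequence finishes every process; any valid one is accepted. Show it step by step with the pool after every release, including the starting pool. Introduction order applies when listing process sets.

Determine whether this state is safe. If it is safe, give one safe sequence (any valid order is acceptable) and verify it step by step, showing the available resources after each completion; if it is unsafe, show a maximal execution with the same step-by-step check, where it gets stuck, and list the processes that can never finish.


SAFE — a valid safe sequence is W4, W1, W8, W6, W5, W9, W7.
Key observation: the first exact fit in this order is W1 — it needs (6, 2) with (6, 2) free, meeting a requested resource to the last unit.
Walking it through:
  pool = (3, 0)
  W4 needs (2, 0) <= (3, 0) -> finishes; pool += (3, 2) = (6, 2)
  W1 needs (6, 2) <= (6, 2) -> finishes; pool += (0, 1) = (6, 3)
  W8 needs (3, 2) <= (6, 3) -> finishes; pool += (2, 0) = (8, 3)
  W6 needs (8, 0) <= (8, 3) -> finishes; pool += (1, 1) = (9, 4)
  W5 needs (9, 3) <= (9, 4) -> finishes; pool += (0, 2) = (9, 6)
  W9 needs (5, 0) <= (9, 6) -> finishes; pool += (1, 2) = (10, 8)
  W7 needs (9, 6) <= (10, 8) -> finishes; pool += (0, 2) = (10, 10)


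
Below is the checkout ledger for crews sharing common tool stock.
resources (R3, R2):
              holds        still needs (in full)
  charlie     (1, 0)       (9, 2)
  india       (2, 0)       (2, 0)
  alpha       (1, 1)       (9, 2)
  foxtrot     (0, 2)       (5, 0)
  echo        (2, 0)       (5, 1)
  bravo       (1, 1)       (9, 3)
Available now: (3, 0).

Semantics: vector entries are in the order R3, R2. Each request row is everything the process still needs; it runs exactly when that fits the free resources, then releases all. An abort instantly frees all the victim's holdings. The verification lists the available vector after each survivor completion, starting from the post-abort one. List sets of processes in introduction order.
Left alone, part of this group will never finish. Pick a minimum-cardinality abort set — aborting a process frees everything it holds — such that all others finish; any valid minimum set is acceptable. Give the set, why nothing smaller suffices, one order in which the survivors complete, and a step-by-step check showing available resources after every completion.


Abort charlie and alpha.
Key observation: aborting charlie and alpha returns (2, 1), and bravo — hopeless before — runs at step 4 with the returned capacity in the pool.
No one abort is enough; case by case: charlie alone leaves alpha blocked (short on R3); india alone leaves charlie blocked (short on R3); alpha alone leaves charlie blocked (short on R3); foxtrot alone leaves charlie blocked (short on R3); echo alone leaves charlie blocked (short on R3); bravo alone leaves charlie blocked (short on R3).
One survivor order: india, foxtrot, echo, bravo. Step-by-step check (post-abort pool first):
  pool = (5, 1)
  india needs (2, 0) <= (5, 1) -> finishes; pool += (2, 0) = (7, 1)
  foxtrot needs (5, 0) <= (7, 1) -> finishes; pool += (0, 2) = (7, 3)
  echo needs (5, 1) <= (7, 3) -> finishes; pool += (2, 0) = (9, 3)
  bravo needs (9, 3) <= (9, 3) -> finishes; pool += (1, 1) = (10, 4)


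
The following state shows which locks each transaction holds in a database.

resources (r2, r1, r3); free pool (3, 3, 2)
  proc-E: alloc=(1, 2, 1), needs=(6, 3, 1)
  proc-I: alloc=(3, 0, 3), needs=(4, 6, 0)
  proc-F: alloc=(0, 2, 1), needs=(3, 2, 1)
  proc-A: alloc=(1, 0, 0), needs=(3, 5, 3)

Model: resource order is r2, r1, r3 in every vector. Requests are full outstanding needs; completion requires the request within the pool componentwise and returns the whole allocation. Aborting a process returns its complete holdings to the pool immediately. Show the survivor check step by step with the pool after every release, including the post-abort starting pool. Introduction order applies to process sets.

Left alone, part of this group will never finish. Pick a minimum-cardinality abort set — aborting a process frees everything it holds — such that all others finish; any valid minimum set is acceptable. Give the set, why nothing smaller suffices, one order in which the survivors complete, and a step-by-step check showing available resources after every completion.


Minimum abort set: proc-I.
Key observation: aborting proc-I returns (3, 0, 3), and proc-E — hopeless before — runs at step 1 with the returned capacity in the pool.
Minimality: the empty abort set fails — the state is deadlocked as it stands.
Survivors finish in the order: proc-E, proc-F, proc-A. Verifying each step (pool after the aborts first):
  pool = (6, 3, 5)
  run proc-E (needs (6, 3, 1), free (6, 3, 5)); after release of (1, 2, 1) the pool is (7, 5, 6)
  run proc-F (needs (3, 2, 1), free (7, 5, 6)); after release of (0, 2, 1) the pool is (7, 7, 7)
  run proc-A (needs (3, 5, 3), free (7, 7, 7)); after release of (1, 0, 0) the pool is (8, 7, 7)


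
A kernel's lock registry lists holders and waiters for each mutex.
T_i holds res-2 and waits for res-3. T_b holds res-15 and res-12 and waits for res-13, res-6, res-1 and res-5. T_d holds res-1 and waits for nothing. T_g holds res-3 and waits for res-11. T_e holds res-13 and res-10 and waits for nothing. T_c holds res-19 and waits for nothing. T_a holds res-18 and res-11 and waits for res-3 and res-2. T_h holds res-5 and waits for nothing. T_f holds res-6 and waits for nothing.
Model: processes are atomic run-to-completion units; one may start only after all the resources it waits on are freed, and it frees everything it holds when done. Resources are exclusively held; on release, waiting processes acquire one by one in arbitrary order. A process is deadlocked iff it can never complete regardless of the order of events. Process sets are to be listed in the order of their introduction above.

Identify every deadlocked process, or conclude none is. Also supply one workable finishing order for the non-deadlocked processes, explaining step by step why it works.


The deadlocked set is T_i, T_g and T_a.
Key observation: the loop T_i -> T_g -> T_a -> T_i blocks itself forever; no other process is dragged down with it.
A valid finishing order for the others: T_c, T_d, T_f, T_e, T_h, T_b.
Verifying each step:
  T_c waits on nothing -> runs at once and releases res-19
  T_d waits on nothing -> runs at once and releases res-1
  T_f waits on nothing -> runs at once and releases res-6
  T_e waits on nothing -> runs at once and releases res-13 and res-10
  T_h waits on nothing -> runs at once and releases res-5
  T_b: everything it awaited (res-13, res-6, res-1 and res-5) is free; runs, freeing res-15 and res-12
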